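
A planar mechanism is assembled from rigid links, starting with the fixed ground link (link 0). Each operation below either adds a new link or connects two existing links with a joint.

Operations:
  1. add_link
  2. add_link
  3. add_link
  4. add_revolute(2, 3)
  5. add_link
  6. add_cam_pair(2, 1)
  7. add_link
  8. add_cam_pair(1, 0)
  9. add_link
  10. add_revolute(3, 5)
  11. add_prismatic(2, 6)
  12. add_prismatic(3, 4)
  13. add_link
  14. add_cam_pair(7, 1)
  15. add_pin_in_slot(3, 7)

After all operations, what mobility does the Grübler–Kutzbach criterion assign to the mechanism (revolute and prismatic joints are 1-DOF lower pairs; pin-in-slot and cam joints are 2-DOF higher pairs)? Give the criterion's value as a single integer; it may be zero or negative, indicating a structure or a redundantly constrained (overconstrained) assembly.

M = 9

[1;0;0] (link 0 is ground)
L+ [2;0;0]
L+ [3;0;0]
L+ [4;0;0]
R(2,3)∈J1 [4;1;0]
L+ [5;1;0]
C(2,1)∈J2 [5;1;1]
L+ [6;1;1]
C(1,0)∈J2 [6;1;2]
L+ [7;1;2]
R(3,5)∈J1 [7;2;2]
P(2,6)∈J1 [7;3;2]
P(3,4)∈J1 [7;4;2]
L+ [8;4;2]
C(7,1)∈J2 [8;4;3]
PS(3,7)∈J2 [8;4;4]
mobility = 21 − 8 − 4 = 9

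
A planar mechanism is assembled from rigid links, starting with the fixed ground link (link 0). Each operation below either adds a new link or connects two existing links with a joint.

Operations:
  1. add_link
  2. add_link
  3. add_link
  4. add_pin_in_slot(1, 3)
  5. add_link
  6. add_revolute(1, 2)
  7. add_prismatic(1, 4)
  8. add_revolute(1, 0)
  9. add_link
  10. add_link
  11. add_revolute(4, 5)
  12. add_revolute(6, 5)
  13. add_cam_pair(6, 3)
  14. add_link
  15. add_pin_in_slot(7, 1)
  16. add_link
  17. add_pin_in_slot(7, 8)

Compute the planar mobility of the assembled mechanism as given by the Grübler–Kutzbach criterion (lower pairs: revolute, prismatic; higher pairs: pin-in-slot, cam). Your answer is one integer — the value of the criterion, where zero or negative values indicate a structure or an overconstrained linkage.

M = 10

ground; <1,0,0>
#1 <2,0,0>
#2 <3,0,0>
#3 <4,0,0>
PS:1↔3 J2 <4,0,1>
#4 <5,0,1>
R:1↔2 J1 <5,1,1>
P:1↔4 J1 <5,2,1>
R:1↔0 J1 <5,3,1>
#5 <6,3,1>
#6 <7,3,1>
R:4↔5 J1 <7,4,1>
R:6↔5 J1 <7,5,1>
C:6↔3 J2 <7,5,2>
#7 <8,5,2>
PS:7↔1 J2 <8,5,3>
#8 <9,5,3>
PS:7↔8 J2 <9,5,4>
3×8 − 2×5 − 1×4 = 10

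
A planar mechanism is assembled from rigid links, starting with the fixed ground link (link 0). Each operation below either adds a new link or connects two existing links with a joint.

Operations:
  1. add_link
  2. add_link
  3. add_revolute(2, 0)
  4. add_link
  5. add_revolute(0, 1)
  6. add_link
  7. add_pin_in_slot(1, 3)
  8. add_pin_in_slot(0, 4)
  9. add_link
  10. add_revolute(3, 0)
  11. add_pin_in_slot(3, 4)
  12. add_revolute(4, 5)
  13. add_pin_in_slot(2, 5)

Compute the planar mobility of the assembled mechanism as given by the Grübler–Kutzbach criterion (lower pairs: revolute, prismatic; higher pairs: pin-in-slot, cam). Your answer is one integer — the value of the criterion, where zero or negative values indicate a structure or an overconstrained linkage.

M = 3

link 0 = ground. State L|J1|J2 = 1|0|0
+link1  2|0|0
+link2  3|0|0
R(2,0) f=1→J1  3|1|0
+link3  4|1|0
R(0,1) f=1→J1  4|2|0
+link4  5|2|0
PS(1,3) f=2→J2  5|2|1
PS(0,4) f=2→J2  5|2|2
+link5  6|2|2
R(3,0) f=1→J1  6|3|2
PS(3,4) f=2→J2  6|3|3
R(4,5) f=1→J1  6|4|3
PS(2,5) f=2→J2  6|4|4
M = 3(6−1)−2·4−4 = 15−8−4 = 3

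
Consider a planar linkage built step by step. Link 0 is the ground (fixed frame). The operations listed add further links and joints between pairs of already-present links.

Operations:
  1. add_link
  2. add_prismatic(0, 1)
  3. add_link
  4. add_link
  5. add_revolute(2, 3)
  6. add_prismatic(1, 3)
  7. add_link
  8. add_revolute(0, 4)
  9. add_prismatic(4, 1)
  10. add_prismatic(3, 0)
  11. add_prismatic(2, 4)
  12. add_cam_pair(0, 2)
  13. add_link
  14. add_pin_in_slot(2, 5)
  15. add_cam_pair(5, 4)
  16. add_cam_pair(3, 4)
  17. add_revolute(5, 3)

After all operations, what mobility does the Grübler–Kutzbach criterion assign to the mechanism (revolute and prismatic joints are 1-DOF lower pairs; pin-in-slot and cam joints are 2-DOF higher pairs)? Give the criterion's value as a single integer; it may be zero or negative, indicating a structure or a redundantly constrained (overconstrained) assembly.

M = -5

link 0 = ground. State L|J1|J2 = 1|0|0
+link1  2|0|0
P(0,1) f=1→J1  2|1|0
+link2  3|1|0
+link3  4|1|0
R(2,3) f=1→J1  4|2|0
P(1,3) f=1→J1  4|3|0
+link4  5|3|0
R(0,4) f=1→J1  5|4|0
P(4,1) f=1→J1  5|5|0
P(3,0) f=1→J1  5|6|0
P(2,4) f=1→J1  5|7|0
C(0,2) f=2→J2  5|7|1
+link5  6|7|1
PS(2,5) f=2→J2  6|7|2
C(5,4) f=2→J2  6|7|3
C(3,4) f=2→J2  6|7|4
R(5,3) f=1→J1  6|8|4
M = 3(6−1)−2·8−4 = 15−16−4 = -5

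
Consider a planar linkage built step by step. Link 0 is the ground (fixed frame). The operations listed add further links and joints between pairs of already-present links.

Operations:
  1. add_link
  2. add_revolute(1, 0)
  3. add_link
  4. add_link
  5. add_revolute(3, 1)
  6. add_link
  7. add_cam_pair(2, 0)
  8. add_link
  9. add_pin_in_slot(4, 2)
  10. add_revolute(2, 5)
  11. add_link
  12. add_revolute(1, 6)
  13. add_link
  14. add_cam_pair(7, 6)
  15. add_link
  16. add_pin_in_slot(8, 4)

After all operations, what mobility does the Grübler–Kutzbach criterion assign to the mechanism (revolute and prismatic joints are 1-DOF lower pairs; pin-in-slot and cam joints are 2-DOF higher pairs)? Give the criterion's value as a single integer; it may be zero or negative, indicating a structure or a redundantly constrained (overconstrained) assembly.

ground; <1,0,0>
#1 <2,0,0>
R:1↔0 J1 <2,1,0>
#2 <3,1,0>
#3 <4,1,0>
R:3↔1 J1 <4,2,0>
#4 <5,2,0>
C:2↔0 J2 <5,2,1>
#5 <6,2,1>
PS:4↔2 J2 <6,2,2>
R:2↔5 J1 <6,3,2>
#6 <7,3,2>
R:1↔6 J1 <7,4,2>
#7 <8,4,2>
C:7↔6 J2 <8,4,3>
#8 <9,4,3>
PS:8↔4 J2 <9,4,4>
3×8 − 2×4 − 1×4 = 12

M = 12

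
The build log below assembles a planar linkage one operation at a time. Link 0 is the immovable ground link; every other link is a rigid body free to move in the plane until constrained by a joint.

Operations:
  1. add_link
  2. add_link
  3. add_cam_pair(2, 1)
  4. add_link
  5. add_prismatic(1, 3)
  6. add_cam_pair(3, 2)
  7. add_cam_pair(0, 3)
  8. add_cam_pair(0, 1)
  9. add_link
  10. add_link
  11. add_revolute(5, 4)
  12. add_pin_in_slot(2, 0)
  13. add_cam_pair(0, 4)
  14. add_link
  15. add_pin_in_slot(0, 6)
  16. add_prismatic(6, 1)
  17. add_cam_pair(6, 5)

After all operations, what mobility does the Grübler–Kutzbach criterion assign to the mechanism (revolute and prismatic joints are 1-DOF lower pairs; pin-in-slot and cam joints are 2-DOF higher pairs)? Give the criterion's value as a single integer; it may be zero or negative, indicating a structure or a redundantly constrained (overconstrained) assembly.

L=1 J1=0 J2=0
add link → L=2 J1=0 J2=0
add link → L=3 J1=0 J2=0
C@2,1 dof=2 J2 → L=3 J1=0 J2=1
add link → L=4 J1=0 J2=1
P@1,3 dof=1 J1 → L=4 J1=1 J2=1
C@3,2 dof=2 J2 → L=4 J1=1 J2=2
C@0,3 dof=2 J2 → L=4 J1=1 J2=3
C@0,1 dof=2 J2 → L=4 J1=1 J2=4
add link → L=5 J1=1 J2=4
add link → L=6 J1=1 J2=4
R@5,4 dof=1 J1 → L=6 J1=2 J2=4
PS@2,0 dof=2 J2 → L=6 J1=2 J2=5
C@0,4 dof=2 J2 → L=6 J1=2 J2=6
add link → L=7 J1=2 J2=6
PS@0,6 dof=2 J2 → L=7 J1=2 J2=7
P@6,1 dof=1 J1 → L=7 J1=3 J2=7
C@6,5 dof=2 J2 → L=7 J1=3 J2=8
M=3(L−1)−2J1−J2=3·6−2·3−8=4

M = 4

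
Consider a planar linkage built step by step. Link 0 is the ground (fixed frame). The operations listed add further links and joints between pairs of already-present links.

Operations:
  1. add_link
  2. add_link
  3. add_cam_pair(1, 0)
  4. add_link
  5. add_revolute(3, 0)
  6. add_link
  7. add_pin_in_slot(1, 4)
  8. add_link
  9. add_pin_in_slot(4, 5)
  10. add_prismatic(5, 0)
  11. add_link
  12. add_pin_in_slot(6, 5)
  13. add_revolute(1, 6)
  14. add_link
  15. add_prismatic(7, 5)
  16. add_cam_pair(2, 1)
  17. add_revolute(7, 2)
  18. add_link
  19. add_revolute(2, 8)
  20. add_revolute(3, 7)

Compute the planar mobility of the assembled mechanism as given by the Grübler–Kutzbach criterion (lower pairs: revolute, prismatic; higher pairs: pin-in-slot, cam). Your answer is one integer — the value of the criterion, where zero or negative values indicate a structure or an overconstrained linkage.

M = 5

(L,J1,J2)=(1,0,0); link0 fixed
link1: (2,0,0)
link2: (3,0,0)
C 1-0 [J2]: (3,0,1)
link3: (4,0,1)
R 3-0 [J1]: (4,1,1)
link4: (5,1,1)
PS 1-4 [J2]: (5,1,2)
link5: (6,1,2)
PS 4-5 [J2]: (6,1,3)
P 5-0 [J1]: (6,2,3)
link6: (7,2,3)
PS 6-5 [J2]: (7,2,4)
R 1-6 [J1]: (7,3,4)
link7: (8,3,4)
P 7-5 [J1]: (8,4,4)
C 2-1 [J2]: (8,4,5)
R 7-2 [J1]: (8,5,5)
link8: (9,5,5)
R 2-8 [J1]: (9,6,5)
R 3-7 [J1]: (9,7,5)
Grübler: 3·8 − 2·7 − 5 = 5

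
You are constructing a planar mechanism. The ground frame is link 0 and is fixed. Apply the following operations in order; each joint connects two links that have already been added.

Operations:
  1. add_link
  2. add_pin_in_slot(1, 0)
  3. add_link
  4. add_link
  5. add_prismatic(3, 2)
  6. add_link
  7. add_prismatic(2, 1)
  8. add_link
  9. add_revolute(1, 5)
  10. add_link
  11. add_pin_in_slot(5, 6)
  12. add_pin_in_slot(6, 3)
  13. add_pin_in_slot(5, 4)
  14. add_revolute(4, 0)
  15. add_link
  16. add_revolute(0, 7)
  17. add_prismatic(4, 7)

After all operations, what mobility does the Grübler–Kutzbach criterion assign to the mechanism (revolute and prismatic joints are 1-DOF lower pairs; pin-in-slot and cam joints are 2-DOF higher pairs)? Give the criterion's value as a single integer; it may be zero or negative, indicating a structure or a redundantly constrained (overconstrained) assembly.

link 0 = ground. State L|J1|J2 = 1|0|0
+link1  2|0|0
PS(1,0) f=2→J2  2|0|1
+link2  3|0|1
+link3  4|0|1
P(3,2) f=1→J1  4|1|1
+link4  5|1|1
P(2,1) f=1→J1  5|2|1
+link5  6|2|1
R(1,5) f=1→J1  6|3|1
+link6  7|3|1
PS(5,6) f=2→J2  7|3|2
PS(6,3) f=2→J2  7|3|3
PS(5,4) f=2→J2  7|3|4
R(4,0) f=1→J1  7|4|4
+link7  8|4|4
R(0,7) f=1→J1  8|5|4
P(4,7) f=1→J1  8|6|4
M = 3(8−1)−2·6−4 = 21−12−4 = 5

M = 5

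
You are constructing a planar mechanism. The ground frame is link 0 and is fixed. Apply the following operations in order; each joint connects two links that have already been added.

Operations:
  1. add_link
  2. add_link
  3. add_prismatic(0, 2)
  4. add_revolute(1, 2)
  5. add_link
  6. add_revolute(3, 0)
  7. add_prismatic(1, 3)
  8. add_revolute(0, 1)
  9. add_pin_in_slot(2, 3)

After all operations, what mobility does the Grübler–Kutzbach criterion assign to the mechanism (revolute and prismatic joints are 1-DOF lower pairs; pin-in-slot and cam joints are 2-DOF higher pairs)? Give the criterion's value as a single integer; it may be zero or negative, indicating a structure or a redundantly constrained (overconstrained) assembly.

(L,J1,J2)=(1,0,0); link0 fixed
link1: (2,0,0)
link2: (3,0,0)
P 0-2 [J1]: (3,1,0)
R 1-2 [J1]: (3,2,0)
link3: (4,2,0)
R 3-0 [J1]: (4,3,0)
P 1-3 [J1]: (4,4,0)
R 0-1 [J1]: (4,5,0)
PS 2-3 [J2]: (4,5,1)
Grübler: 3·3 − 2·5 − 1 = -2

M = -2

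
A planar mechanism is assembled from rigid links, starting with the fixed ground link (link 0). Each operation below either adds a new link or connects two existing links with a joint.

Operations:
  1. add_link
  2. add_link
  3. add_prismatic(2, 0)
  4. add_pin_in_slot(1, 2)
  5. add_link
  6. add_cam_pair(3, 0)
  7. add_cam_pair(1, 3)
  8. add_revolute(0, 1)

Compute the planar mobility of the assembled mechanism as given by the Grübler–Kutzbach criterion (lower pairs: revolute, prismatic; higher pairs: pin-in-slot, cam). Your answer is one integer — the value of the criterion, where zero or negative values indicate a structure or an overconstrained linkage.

link 0 = ground. State L|J1|J2 = 1|0|0
+link1  2|0|0
+link2  3|0|0
P(2,0) f=1→J1  3|1|0
PS(1,2) f=2→J2  3|1|1
+link3  4|1|1
C(3,0) f=2→J2  4|1|2
C(1,3) f=2→J2  4|1|3
R(0,1) f=1→J1  4|2|3
M = 3(4−1)−2·2−3 = 9−4−3 = 2

M = 2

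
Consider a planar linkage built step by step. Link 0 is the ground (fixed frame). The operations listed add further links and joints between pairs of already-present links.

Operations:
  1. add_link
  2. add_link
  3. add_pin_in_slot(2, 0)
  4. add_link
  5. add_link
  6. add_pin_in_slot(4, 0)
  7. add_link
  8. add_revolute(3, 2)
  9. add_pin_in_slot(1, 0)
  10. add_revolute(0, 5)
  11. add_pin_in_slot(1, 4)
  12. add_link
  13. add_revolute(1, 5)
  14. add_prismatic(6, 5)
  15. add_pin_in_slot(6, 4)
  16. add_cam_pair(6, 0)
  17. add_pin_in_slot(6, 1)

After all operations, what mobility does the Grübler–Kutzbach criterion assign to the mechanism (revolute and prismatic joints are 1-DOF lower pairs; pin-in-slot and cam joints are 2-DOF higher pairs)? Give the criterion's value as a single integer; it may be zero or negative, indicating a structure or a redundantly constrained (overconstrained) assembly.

M = 3

L=1 J1=0 J2=0
add link → L=2 J1=0 J2=0
add link → L=3 J1=0 J2=0
PS@2,0 dof=2 J2 → L=3 J1=0 J2=1
add link → L=4 J1=0 J2=1
add link → L=5 J1=0 J2=1
PS@4,0 dof=2 J2 → L=5 J1=0 J2=2
add link → L=6 J1=0 J2=2
R@3,2 dof=1 J1 → L=6 J1=1 J2=2
PS@1,0 dof=2 J2 → L=6 J1=1 J2=3
R@0,5 dof=1 J1 → L=6 J1=2 J2=3
PS@1,4 dof=2 J2 → L=6 J1=2 J2=4
add link → L=7 J1=2 J2=4
R@1,5 dof=1 J1 → L=7 J1=3 J2=4
P@6,5 dof=1 J1 → L=7 J1=4 J2=4
PS@6,4 dof=2 J2 → L=7 J1=4 J2=5
C@6,0 dof=2 J2 → L=7 J1=4 J2=6
PS@6,1 dof=2 J2 → L=7 J1=4 J2=7
M=3(L−1)−2J1−J2=3·6−2·4−7=3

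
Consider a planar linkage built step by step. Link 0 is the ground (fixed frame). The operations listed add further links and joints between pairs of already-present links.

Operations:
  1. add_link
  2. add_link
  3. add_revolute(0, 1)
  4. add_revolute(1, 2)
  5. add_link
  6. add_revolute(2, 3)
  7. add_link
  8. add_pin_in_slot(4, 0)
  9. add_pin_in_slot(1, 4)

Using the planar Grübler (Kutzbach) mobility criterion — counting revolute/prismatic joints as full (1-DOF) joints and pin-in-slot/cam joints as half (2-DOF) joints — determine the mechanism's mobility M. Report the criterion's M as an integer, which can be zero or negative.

M = 4

(L,J1,J2)=(1,0,0); link0 fixed
link1: (2,0,0)
link2: (3,0,0)
R 0-1 [J1]: (3,1,0)
R 1-2 [J1]: (3,2,0)
link3: (4,2,0)
R 2-3 [J1]: (4,3,0)
link4: (5,3,0)
PS 4-0 [J2]: (5,3,1)
PS 1-4 [J2]: (5,3,2)
Grübler: 3·4 − 2·3 − 2 = 4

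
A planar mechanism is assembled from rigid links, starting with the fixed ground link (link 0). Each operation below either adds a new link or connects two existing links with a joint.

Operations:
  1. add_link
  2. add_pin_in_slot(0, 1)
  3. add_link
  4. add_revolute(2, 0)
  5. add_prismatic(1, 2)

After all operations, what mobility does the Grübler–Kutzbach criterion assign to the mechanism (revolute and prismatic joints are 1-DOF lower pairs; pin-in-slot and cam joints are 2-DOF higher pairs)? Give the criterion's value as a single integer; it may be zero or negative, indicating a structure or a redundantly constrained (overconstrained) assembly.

[1;0;0] (link 0 is ground)
L+ [2;0;0]
PS(0,1)∈J2 [2;0;1]
L+ [3;0;1]
R(2,0)∈J1 [3;1;1]
P(1,2)∈J1 [3;2;1]
mobility = 6 − 4 − 1 = 1

M = 1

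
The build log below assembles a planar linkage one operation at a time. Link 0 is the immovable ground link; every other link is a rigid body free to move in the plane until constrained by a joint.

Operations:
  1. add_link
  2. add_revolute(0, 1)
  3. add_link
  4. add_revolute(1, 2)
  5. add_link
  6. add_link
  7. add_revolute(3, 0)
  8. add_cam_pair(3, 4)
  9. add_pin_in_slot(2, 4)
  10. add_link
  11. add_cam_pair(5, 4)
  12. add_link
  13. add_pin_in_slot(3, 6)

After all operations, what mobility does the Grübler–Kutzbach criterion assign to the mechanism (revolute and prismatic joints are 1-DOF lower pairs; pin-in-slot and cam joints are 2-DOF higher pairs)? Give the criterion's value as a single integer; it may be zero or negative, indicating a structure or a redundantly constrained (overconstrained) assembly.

M = 8

(L,J1,J2)=(1,0,0); link0 fixed
link1: (2,0,0)
R 0-1 [J1]: (2,1,0)
link2: (3,1,0)
R 1-2 [J1]: (3,2,0)
link3: (4,2,0)
link4: (5,2,0)
R 3-0 [J1]: (5,3,0)
C 3-4 [J2]: (5,3,1)
PS 2-4 [J2]: (5,3,2)
link5: (6,3,2)
C 5-4 [J2]: (6,3,3)
link6: (7,3,3)
PS 3-6 [J2]: (7,3,4)
Grübler: 3·6 − 2·3 − 4 = 8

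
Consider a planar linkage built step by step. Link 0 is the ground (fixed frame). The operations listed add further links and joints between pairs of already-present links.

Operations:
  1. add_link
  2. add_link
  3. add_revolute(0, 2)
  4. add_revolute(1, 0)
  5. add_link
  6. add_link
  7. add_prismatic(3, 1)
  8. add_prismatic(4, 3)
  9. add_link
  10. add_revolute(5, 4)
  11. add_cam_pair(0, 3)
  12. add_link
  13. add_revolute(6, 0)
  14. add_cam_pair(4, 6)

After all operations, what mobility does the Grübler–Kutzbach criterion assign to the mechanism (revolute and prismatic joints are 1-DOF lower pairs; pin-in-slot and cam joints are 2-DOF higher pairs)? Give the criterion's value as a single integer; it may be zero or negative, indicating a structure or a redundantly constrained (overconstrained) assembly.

ground; <1,0,0>
#1 <2,0,0>
#2 <3,0,0>
R:0↔2 J1 <3,1,0>
R:1↔0 J1 <3,2,0>
#3 <4,2,0>
#4 <5,2,0>
P:3↔1 J1 <5,3,0>
P:4↔3 J1 <5,4,0>
#5 <6,4,0>
R:5↔4 J1 <6,5,0>
C:0↔3 J2 <6,5,1>
#6 <7,5,1>
R:6↔0 J1 <7,6,1>
C:4↔6 J2 <7,6,2>
3×6 − 2×6 − 1×2 = 4

M = 4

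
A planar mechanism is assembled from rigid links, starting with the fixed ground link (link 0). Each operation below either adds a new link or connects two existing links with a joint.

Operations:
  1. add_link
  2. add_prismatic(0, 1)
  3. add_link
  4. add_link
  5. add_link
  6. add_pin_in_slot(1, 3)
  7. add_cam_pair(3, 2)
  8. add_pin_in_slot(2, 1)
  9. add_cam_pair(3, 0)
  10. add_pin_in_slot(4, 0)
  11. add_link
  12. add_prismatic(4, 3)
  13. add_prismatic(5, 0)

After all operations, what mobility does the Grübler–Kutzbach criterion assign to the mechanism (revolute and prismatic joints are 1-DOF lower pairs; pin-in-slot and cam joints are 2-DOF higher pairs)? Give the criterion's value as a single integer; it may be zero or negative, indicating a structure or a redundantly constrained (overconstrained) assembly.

[1;0;0] (link 0 is ground)
L+ [2;0;0]
P(0,1)∈J1 [2;1;0]
L+ [3;1;0]
L+ [4;1;0]
L+ [5;1;0]
PS(1,3)∈J2 [5;1;1]
C(3,2)∈J2 [5;1;2]
PS(2,1)∈J2 [5;1;3]
C(3,0)∈J2 [5;1;4]
PS(4,0)∈J2 [5;1;5]
L+ [6;1;5]
P(4,3)∈J1 [6;2;5]
P(5,0)∈J1 [6;3;5]
mobility = 15 − 6 − 5 = 4

M = 4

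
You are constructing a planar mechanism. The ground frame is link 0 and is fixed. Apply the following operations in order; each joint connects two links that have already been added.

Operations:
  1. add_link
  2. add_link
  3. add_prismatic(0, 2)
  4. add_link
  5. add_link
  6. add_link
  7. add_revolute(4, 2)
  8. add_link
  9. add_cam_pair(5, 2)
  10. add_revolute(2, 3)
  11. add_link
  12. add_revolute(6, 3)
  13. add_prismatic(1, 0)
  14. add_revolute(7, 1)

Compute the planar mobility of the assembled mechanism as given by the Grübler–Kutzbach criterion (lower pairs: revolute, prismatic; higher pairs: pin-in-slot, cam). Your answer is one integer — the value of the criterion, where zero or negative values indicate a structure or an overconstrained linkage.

L=1 J1=0 J2=0
add link → L=2 J1=0 J2=0
add link → L=3 J1=0 J2=0
P@0,2 dof=1 J1 → L=3 J1=1 J2=0
add link → L=4 J1=1 J2=0
add link → L=5 J1=1 J2=0
add link → L=6 J1=1 J2=0
R@4,2 dof=1 J1 → L=6 J1=2 J2=0
add link → L=7 J1=2 J2=0
C@5,2 dof=2 J2 → L=7 J1=2 J2=1
R@2,3 dof=1 J1 → L=7 J1=3 J2=1
add link → L=8 J1=3 J2=1
R@6,3 dof=1 J1 → L=8 J1=4 J2=1
P@1,0 dof=1 J1 → L=8 J1=5 J2=1
R@7,1 dof=1 J1 → L=8 J1=6 J2=1
M=3(L−1)−2J1−J2=3·7−2·6−1=8

M = 8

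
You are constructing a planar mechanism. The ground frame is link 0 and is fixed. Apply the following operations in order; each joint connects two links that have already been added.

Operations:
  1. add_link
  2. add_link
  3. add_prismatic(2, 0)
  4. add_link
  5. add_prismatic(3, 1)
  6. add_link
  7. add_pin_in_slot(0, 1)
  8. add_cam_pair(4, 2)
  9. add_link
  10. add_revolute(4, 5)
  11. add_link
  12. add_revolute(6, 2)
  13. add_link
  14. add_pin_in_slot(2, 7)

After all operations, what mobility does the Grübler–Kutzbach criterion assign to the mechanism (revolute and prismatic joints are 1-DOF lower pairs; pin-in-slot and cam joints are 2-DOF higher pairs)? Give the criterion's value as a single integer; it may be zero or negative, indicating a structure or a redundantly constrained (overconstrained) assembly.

L=1 J1=0 J2=0
add link → L=2 J1=0 J2=0
add link → L=3 J1=0 J2=0
P@2,0 dof=1 J1 → L=3 J1=1 J2=0
add link → L=4 J1=1 J2=0
P@3,1 dof=1 J1 → L=4 J1=2 J2=0
add link → L=5 J1=2 J2=0
PS@0,1 dof=2 J2 → L=5 J1=2 J2=1
C@4,2 dof=2 J2 → L=5 J1=2 J2=2
add link → L=6 J1=2 J2=2
R@4,5 dof=1 J1 → L=6 J1=3 J2=2
add link → L=7 J1=3 J2=2
R@6,2 dof=1 J1 → L=7 J1=4 J2=2
add link → L=8 J1=4 J2=2
PS@2,7 dof=2 J2 → L=8 J1=4 J2=3
M=3(L−1)−2J1−J2=3·7−2·4−3=10

M = 10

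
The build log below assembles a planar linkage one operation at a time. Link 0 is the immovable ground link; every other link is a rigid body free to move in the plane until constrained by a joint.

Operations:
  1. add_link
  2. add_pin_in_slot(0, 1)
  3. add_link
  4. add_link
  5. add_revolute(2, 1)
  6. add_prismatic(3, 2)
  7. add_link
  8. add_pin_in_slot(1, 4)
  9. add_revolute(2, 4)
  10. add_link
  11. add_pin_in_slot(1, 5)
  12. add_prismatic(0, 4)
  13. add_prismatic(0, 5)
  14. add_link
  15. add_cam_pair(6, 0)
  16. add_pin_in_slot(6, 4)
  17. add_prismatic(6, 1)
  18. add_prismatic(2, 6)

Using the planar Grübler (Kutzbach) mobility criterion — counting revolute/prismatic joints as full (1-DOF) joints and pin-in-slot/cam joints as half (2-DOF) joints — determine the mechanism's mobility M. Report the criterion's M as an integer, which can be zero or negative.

M = -1

(L,J1,J2)=(1,0,0); link0 fixed
link1: (2,0,0)
PS 0-1 [J2]: (2,0,1)
link2: (3,0,1)
link3: (4,0,1)
R 2-1 [J1]: (4,1,1)
P 3-2 [J1]: (4,2,1)
link4: (5,2,1)
PS 1-4 [J2]: (5,2,2)
R 2-4 [J1]: (5,3,2)
link5: (6,3,2)
PS 1-5 [J2]: (6,3,3)
P 0-4 [J1]: (6,4,3)
P 0-5 [J1]: (6,5,3)
link6: (7,5,3)
C 6-0 [J2]: (7,5,4)
PS 6-4 [J2]: (7,5,5)
P 6-1 [J1]: (7,6,5)
P 2-6 [J1]: (7,7,5)
Grübler: 3·6 − 2·7 − 5 = -1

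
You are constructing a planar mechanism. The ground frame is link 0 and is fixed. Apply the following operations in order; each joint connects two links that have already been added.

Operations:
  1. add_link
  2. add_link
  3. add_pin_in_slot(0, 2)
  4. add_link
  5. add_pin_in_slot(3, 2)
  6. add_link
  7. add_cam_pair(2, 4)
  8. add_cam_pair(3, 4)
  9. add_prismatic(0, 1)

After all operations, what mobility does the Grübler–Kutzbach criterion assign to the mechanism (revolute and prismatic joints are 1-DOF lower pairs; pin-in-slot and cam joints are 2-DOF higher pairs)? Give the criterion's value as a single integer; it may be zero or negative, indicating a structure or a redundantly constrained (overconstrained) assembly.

M = 6

link 0 = ground. State L|J1|J2 = 1|0|0
+link1  2|0|0
+link2  3|0|0
PS(0,2) f=2→J2  3|0|1
+link3  4|0|1
PS(3,2) f=2→J2  4|0|2
+link4  5|0|2
C(2,4) f=2→J2  5|0|3
C(3,4) f=2→J2  5|0|4
P(0,1) f=1→J1  5|1|4
M = 3(5−1)−2·1−4 = 12−2−4 = 6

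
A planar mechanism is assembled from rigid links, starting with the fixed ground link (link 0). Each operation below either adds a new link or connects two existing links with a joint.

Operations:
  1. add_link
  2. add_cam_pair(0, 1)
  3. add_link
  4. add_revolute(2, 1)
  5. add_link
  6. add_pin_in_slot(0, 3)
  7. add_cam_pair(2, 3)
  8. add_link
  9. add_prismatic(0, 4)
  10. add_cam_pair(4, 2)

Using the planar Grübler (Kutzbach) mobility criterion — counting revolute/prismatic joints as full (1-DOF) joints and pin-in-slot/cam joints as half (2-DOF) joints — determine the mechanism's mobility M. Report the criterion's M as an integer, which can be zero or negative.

M = 4

L=1 J1=0 J2=0
add link → L=2 J1=0 J2=0
C@0,1 dof=2 J2 → L=2 J1=0 J2=1
add link → L=3 J1=0 J2=1
R@2,1 dof=1 J1 → L=3 J1=1 J2=1
add link → L=4 J1=1 J2=1
PS@0,3 dof=2 J2 → L=4 J1=1 J2=2
C@2,3 dof=2 J2 → L=4 J1=1 J2=3
add link → L=5 J1=1 J2=3
P@0,4 dof=1 J1 → L=5 J1=2 J2=3
C@4,2 dof=2 J2 → L=5 J1=2 J2=4
M=3(L−1)−2J1−J2=3·4−2·2−4=4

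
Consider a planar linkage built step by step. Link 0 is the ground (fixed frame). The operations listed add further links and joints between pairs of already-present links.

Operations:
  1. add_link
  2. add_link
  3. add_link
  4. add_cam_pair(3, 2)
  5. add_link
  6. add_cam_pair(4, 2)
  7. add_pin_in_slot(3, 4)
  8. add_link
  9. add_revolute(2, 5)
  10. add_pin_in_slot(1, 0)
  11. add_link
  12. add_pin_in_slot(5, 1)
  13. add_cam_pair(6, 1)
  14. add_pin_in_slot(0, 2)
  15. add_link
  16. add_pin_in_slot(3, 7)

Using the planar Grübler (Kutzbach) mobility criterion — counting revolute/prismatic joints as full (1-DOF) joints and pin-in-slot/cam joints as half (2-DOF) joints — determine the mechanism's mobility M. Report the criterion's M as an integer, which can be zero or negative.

L=1 J1=0 J2=0
add link → L=2 J1=0 J2=0
add link → L=3 J1=0 J2=0
add link → L=4 J1=0 J2=0
C@3,2 dof=2 J2 → L=4 J1=0 J2=1
add link → L=5 J1=0 J2=1
C@4,2 dof=2 J2 → L=5 J1=0 J2=2
PS@3,4 dof=2 J2 → L=5 J1=0 J2=3
add link → L=6 J1=0 J2=3
R@2,5 dof=1 J1 → L=6 J1=1 J2=3
PS@1,0 dof=2 J2 → L=6 J1=1 J2=4
add link → L=7 J1=1 J2=4
PS@5,1 dof=2 J2 → L=7 J1=1 J2=5
C@6,1 dof=2 J2 → L=7 J1=1 J2=6
PS@0,2 dof=2 J2 → L=7 J1=1 J2=7
add link → L=8 J1=1 J2=7
PS@3,7 dof=2 J2 → L=8 J1=1 J2=8
M=3(L−1)−2J1−J2=3·7−2·1−8=11

M = 11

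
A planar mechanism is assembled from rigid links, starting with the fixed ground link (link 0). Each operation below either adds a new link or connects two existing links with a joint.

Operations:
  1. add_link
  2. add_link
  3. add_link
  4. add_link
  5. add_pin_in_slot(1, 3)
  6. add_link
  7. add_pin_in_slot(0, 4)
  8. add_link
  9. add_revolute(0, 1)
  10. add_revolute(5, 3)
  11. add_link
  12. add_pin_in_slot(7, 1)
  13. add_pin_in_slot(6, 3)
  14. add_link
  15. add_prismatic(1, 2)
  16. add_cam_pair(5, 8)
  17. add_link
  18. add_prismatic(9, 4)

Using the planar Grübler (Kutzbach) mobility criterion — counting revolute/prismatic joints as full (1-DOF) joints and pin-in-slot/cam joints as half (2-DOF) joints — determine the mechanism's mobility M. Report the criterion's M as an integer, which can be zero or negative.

(L,J1,J2)=(1,0,0); link0 fixed
link1: (2,0,0)
link2: (3,0,0)
link3: (4,0,0)
link4: (5,0,0)
PS 1-3 [J2]: (5,0,1)
link5: (6,0,1)
PS 0-4 [J2]: (6,0,2)
link6: (7,0,2)
R 0-1 [J1]: (7,1,2)
R 5-3 [J1]: (7,2,2)
link7: (8,2,2)
PS 7-1 [J2]: (8,2,3)
PS 6-3 [J2]: (8,2,4)
link8: (9,2,4)
P 1-2 [J1]: (9,3,4)
C 5-8 [J2]: (9,3,5)
link9: (10,3,5)
P 9-4 [J1]: (10,4,5)
Grübler: 3·9 − 2·4 − 5 = 14

M = 14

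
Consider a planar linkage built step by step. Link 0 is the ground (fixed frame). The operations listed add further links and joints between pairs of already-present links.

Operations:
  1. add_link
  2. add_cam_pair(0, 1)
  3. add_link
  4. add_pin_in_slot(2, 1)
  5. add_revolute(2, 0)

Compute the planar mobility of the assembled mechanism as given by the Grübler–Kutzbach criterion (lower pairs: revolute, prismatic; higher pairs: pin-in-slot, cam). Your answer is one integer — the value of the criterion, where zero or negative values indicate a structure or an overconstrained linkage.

[1;0;0] (link 0 is ground)
L+ [2;0;0]
C(0,1)∈J2 [2;0;1]
L+ [3;0;1]
PS(2,1)∈J2 [3;0;2]
R(2,0)∈J1 [3;1;2]
mobility = 6 − 2 − 2 = 2

M = 2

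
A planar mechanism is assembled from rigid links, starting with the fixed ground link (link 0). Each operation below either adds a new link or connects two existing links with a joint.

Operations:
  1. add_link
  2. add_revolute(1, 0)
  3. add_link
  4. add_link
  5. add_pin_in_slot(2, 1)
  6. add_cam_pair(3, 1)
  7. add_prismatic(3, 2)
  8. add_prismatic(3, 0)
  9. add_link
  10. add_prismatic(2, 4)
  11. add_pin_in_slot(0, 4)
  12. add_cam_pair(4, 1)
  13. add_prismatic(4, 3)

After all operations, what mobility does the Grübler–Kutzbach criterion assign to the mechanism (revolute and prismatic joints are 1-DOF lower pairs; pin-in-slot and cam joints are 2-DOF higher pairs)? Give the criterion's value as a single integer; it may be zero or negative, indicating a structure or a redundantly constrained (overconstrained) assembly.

(L,J1,J2)=(1,0,0); link0 fixed
link1: (2,0,0)
R 1-0 [J1]: (2,1,0)
link2: (3,1,0)
link3: (4,1,0)
PS 2-1 [J2]: (4,1,1)
C 3-1 [J2]: (4,1,2)
P 3-2 [J1]: (4,2,2)
P 3-0 [J1]: (4,3,2)
link4: (5,3,2)
P 2-4 [J1]: (5,4,2)
PS 0-4 [J2]: (5,4,3)
C 4-1 [J2]: (5,4,4)
P 4-3 [J1]: (5,5,4)
Grübler: 3·4 − 2·5 − 4 = -2

M = -2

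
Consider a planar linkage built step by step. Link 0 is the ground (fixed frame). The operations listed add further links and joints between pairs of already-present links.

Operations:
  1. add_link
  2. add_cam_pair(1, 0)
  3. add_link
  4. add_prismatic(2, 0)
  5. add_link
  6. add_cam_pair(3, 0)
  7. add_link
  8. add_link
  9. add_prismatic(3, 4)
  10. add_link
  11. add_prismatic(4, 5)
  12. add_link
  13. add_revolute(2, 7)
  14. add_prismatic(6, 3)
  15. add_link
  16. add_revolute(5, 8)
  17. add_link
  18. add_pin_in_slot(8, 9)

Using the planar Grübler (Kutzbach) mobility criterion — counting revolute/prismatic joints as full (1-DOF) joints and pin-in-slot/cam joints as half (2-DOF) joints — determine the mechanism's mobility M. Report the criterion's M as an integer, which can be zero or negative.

M = 12

L=1 J1=0 J2=0
add link → L=2 J1=0 J2=0
C@1,0 dof=2 J2 → L=2 J1=0 J2=1
add link → L=3 J1=0 J2=1
P@2,0 dof=1 J1 → L=3 J1=1 J2=1
add link → L=4 J1=1 J2=1
C@3,0 dof=2 J2 → L=4 J1=1 J2=2
add link → L=5 J1=1 J2=2
add link → L=6 J1=1 J2=2
P@3,4 dof=1 J1 → L=6 J1=2 J2=2
add link → L=7 J1=2 J2=2
P@4,5 dof=1 J1 → L=7 J1=3 J2=2
add link → L=8 J1=3 J2=2
R@2,7 dof=1 J1 → L=8 J1=4 J2=2
P@6,3 dof=1 J1 → L=8 J1=5 J2=2
add link → L=9 J1=5 J2=2
R@5,8 dof=1 J1 → L=9 J1=6 J2=2
add link → L=10 J1=6 J2=2
PS@8,9 dof=2 J2 → L=10 J1=6 J2=3
M=3(L−1)−2J1−J2=3·9−2·6−3=12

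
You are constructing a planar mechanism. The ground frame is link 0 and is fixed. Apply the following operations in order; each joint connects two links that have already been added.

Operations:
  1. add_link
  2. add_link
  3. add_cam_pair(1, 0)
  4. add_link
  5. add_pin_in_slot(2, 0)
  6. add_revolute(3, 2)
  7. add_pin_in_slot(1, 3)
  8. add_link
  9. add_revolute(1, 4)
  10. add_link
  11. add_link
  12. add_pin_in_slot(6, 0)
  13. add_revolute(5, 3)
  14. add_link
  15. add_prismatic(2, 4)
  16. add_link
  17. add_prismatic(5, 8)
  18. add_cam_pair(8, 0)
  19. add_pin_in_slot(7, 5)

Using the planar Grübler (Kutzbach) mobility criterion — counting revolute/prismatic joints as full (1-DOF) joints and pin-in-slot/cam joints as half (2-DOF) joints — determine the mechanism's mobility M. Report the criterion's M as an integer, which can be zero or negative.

[1;0;0] (link 0 is ground)
L+ [2;0;0]
L+ [3;0;0]
C(1,0)∈J2 [3;0;1]
L+ [4;0;1]
PS(2,0)∈J2 [4;0;2]
R(3,2)∈J1 [4;1;2]
PS(1,3)∈J2 [4;1;3]
L+ [5;1;3]
R(1,4)∈J1 [5;2;3]
L+ [6;2;3]
L+ [7;2;3]
PS(6,0)∈J2 [7;2;4]
R(5,3)∈J1 [7;3;4]
L+ [8;3;4]
P(2,4)∈J1 [8;4;4]
L+ [9;4;4]
P(5,8)∈J1 [9;5;4]
C(8,0)∈J2 [9;5;5]
PS(7,5)∈J2 [9;5;6]
mobility = 24 − 10 − 6 = 8

M = 8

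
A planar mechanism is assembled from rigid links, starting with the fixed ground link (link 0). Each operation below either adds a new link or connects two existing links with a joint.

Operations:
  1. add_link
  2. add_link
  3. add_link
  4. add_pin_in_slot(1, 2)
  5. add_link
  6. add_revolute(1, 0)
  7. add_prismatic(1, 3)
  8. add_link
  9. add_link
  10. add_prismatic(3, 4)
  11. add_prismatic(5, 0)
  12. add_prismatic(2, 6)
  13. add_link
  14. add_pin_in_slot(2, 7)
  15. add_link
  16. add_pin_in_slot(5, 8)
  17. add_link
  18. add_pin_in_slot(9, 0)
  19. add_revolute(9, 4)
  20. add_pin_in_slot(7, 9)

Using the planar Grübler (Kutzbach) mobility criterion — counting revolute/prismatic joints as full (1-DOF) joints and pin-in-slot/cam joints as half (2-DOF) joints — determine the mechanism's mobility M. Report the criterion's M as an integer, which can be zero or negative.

M = 10

link 0 = ground. State L|J1|J2 = 1|0|0
+link1  2|0|0
+link2  3|0|0
+link3  4|0|0
PS(1,2) f=2→J2  4|0|1
+link4  5|0|1
R(1,0) f=1→J1  5|1|1
P(1,3) f=1→J1  5|2|1
+link5  6|2|1
+link6  7|2|1
P(3,4) f=1→J1  7|3|1
P(5,0) f=1→J1  7|4|1
P(2,6) f=1→J1  7|5|1
+link7  8|5|1
PS(2,7) f=2→J2  8|5|2
+link8  9|5|2
PS(5,8) f=2→J2  9|5|3
+link9  10|5|3
PS(9,0) f=2→J2  10|5|4
R(9,4) f=1→J1  10|6|4
PS(7,9) f=2→J2  10|6|5
M = 3(10−1)−2·6−5 = 27−12−5 = 10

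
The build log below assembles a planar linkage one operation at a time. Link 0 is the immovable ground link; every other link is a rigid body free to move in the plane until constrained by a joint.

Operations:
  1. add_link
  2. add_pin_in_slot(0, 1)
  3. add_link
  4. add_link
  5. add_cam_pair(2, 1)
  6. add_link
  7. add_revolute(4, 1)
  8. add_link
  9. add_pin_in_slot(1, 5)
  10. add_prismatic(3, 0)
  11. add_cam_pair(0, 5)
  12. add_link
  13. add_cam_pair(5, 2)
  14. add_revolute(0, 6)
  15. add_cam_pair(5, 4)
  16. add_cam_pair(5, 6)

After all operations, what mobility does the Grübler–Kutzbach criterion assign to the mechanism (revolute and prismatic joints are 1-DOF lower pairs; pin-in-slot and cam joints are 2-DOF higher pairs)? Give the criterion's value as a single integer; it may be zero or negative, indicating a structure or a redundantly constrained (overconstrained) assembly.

ground; <1,0,0>
#1 <2,0,0>
PS:0↔1 J2 <2,0,1>
#2 <3,0,1>
#3 <4,0,1>
C:2↔1 J2 <4,0,2>
#4 <5,0,2>
R:4↔1 J1 <5,1,2>
#5 <6,1,2>
PS:1↔5 J2 <6,1,3>
P:3↔0 J1 <6,2,3>
C:0↔5 J2 <6,2,4>
#6 <7,2,4>
C:5↔2 J2 <7,2,5>
R:0↔6 J1 <7,3,5>
C:5↔4 J2 <7,3,6>
C:5↔6 J2 <7,3,7>
3×6 − 2×3 − 1×7 = 5

M = 5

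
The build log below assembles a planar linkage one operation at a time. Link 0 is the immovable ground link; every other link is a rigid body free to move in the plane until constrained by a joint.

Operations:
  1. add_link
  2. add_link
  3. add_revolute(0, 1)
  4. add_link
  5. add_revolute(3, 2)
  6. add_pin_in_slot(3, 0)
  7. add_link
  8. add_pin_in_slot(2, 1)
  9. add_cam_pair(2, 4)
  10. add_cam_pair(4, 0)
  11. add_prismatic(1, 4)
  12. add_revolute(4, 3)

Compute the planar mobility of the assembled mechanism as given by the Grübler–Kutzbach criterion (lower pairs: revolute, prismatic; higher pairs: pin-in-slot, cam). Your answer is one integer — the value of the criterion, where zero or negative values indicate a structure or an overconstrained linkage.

link 0 = ground. State L|J1|J2 = 1|0|0
+link1  2|0|0
+link2  3|0|0
R(0,1) f=1→J1  3|1|0
+link3  4|1|0
R(3,2) f=1→J1  4|2|0
PS(3,0) f=2→J2  4|2|1
+link4  5|2|1
PS(2,1) f=2→J2  5|2|2
C(2,4) f=2→J2  5|2|3
C(4,0) f=2→J2  5|2|4
P(1,4) f=1→J1  5|3|4
R(4,3) f=1→J1  5|4|4
M = 3(5−1)−2·4−4 = 12−8−4 = 0

M = 0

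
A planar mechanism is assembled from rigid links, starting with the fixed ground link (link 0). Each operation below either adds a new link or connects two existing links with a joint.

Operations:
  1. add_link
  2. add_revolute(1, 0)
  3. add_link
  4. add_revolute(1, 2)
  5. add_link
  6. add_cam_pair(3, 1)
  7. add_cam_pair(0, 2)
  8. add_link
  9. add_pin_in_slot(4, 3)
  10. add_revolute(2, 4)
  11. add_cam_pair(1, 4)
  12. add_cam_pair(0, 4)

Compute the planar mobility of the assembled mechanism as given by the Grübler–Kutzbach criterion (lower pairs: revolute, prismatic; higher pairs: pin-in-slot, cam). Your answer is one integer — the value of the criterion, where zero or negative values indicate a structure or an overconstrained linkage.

[1;0;0] (link 0 is ground)
L+ [2;0;0]
R(1,0)∈J1 [2;1;0]
L+ [3;1;0]
R(1,2)∈J1 [3;2;0]
L+ [4;2;0]
C(3,1)∈J2 [4;2;1]
C(0,2)∈J2 [4;2;2]
L+ [5;2;2]
PS(4,3)∈J2 [5;2;3]
R(2,4)∈J1 [5;3;3]
C(1,4)∈J2 [5;3;4]
C(0,4)∈J2 [5;3;5]
mobility = 12 − 6 − 5 = 1

M = 1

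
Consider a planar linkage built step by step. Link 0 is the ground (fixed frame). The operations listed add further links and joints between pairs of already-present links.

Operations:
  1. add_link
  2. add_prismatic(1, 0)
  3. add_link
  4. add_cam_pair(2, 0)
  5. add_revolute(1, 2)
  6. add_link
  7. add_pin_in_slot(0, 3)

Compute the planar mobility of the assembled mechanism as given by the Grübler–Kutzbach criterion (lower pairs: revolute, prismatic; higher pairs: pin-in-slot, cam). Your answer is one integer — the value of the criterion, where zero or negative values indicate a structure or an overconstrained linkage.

M = 3

[1;0;0] (link 0 is ground)
L+ [2;0;0]
P(1,0)∈J1 [2;1;0]
L+ [3;1;0]
C(2,0)∈J2 [3;1;1]
R(1,2)∈J1 [3;2;1]
L+ [4;2;1]
PS(0,3)∈J2 [4;2;2]
mobility = 9 − 4 − 2 = 3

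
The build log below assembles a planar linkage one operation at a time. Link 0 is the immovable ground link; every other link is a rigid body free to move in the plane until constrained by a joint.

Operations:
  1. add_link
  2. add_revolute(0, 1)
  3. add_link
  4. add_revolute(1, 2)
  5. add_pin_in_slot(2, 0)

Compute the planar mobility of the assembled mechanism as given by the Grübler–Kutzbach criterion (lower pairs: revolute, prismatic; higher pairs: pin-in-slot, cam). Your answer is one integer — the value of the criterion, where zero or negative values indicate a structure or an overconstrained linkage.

(L,J1,J2)=(1,0,0); link0 fixed
link1: (2,0,0)
R 0-1 [J1]: (2,1,0)
link2: (3,1,0)
R 1-2 [J1]: (3,2,0)
PS 2-0 [J2]: (3,2,1)
Grübler: 3·2 − 2·2 − 1 = 1

M = 1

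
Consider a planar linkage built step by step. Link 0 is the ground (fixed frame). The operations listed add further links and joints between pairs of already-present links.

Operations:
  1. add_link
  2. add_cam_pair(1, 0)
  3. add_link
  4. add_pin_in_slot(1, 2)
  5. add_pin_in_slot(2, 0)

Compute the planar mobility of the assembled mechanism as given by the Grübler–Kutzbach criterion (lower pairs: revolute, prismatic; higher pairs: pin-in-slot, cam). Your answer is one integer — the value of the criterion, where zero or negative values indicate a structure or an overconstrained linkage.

M = 3

(L,J1,J2)=(1,0,0); link0 fixed
link1: (2,0,0)
C 1-0 [J2]: (2,0,1)
link2: (3,0,1)
PS 1-2 [J2]: (3,0,2)
PS 2-0 [J2]: (3,0,3)
Grübler: 3·2 − 2·0 − 3 = 3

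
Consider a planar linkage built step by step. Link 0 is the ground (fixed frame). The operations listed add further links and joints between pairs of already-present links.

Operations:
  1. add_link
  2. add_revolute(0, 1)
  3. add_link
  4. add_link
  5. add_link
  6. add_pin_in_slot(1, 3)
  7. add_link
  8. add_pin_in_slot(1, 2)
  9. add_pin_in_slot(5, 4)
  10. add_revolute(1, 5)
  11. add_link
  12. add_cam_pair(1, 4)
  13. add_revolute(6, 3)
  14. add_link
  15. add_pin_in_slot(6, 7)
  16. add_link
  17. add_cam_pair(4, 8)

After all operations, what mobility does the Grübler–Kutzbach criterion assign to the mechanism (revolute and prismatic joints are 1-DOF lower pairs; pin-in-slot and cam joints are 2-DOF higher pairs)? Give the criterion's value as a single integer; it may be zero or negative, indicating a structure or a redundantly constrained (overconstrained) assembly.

M = 12

ground; <1,0,0>
#1 <2,0,0>
R:0↔1 J1 <2,1,0>
#2 <3,1,0>
#3 <4,1,0>
#4 <5,1,0>
PS:1↔3 J2 <5,1,1>
#5 <6,1,1>
PS:1↔2 J2 <6,1,2>
PS:5↔4 J2 <6,1,3>
R:1↔5 J1 <6,2,3>
#6 <7,2,3>
C:1↔4 J2 <7,2,4>
R:6↔3 J1 <7,3,4>
#7 <8,3,4>
PS:6↔7 J2 <8,3,5>
#8 <9,3,5>
C:4↔8 J2 <9,3,6>
3×8 − 2×3 − 1×6 = 12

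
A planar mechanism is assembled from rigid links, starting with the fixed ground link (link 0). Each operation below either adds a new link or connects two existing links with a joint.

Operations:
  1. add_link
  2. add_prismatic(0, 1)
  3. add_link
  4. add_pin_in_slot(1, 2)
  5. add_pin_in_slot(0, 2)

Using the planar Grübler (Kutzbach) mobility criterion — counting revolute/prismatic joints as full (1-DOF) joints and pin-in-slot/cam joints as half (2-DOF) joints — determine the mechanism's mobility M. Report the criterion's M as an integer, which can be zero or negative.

M = 2

link 0 = ground. State L|J1|J2 = 1|0|0
+link1  2|0|0
P(0,1) f=1→J1  2|1|0
+link2  3|1|0
PS(1,2) f=2→J2  3|1|1
PS(0,2) f=2→J2  3|1|2
M = 3(3−1)−2·1−2 = 6−2−2 = 2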